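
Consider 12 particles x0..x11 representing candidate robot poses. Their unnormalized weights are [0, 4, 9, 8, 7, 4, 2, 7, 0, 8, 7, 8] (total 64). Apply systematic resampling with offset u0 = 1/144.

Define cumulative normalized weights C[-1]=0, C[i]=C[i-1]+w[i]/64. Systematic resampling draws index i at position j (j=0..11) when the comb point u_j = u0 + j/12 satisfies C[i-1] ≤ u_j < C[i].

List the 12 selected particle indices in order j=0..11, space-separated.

1 2 2 3 4 4 6 7 9 9 10 11

C = [0, 1/16, 13/64, 21/64, 7/16, 1/2, 17/32, 41/64, 41/64, 49/64, 7/8, 1]
j=0: u_0=1/144 ∈ [0, 1/16) → index 1
j=1: u_1=13/144 ∈ [1/16, 13/64) → index 2
j=2: u_2=25/144 ∈ [1/16, 13/64) → index 2
j=3: u_3=37/144 ∈ [13/64, 21/64) → index 3
j=4: u_4=49/144 ∈ [21/64, 7/16) → index 4
j=5: u_5=61/144 ∈ [21/64, 7/16) → index 4
j=6: u_6=73/144 ∈ [1/2, 17/32) → index 6
j=7: u_7=85/144 ∈ [17/32, 41/64) → index 7
j=8: u_8=97/144 ∈ [41/64, 49/64) → index 9
j=9: u_9=109/144 ∈ [41/64, 49/64) → index 9
j=10: u_10=121/144 ∈ [49/64, 7/8) → index 10
j=11: u_11=133/144 ∈ [7/8, 1) → index 11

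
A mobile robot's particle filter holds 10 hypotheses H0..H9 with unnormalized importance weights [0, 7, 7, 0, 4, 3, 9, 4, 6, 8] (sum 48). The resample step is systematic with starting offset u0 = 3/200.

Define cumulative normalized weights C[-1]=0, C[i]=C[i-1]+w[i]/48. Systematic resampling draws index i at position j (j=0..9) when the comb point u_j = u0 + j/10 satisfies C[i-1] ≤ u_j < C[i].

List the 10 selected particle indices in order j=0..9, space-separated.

C = [0, 7/48, 7/24, 7/24, 3/8, 7/16, 5/8, 17/24, 5/6, 1]
j=0: u_0=3/200 ∈ [0, 7/48) → index 1
j=1: u_1=23/200 ∈ [0, 7/48) → index 1
j=2: u_2=43/200 ∈ [7/48, 7/24) → index 2
j=3: u_3=63/200 ∈ [7/24, 3/8) → index 4
j=4: u_4=83/200 ∈ [3/8, 7/16) → index 5
j=5: u_5=103/200 ∈ [7/16, 5/8) → index 6
j=6: u_6=123/200 ∈ [7/16, 5/8) → index 6
j=7: u_7=143/200 ∈ [17/24, 5/6) → index 8
j=8: u_8=163/200 ∈ [17/24, 5/6) → index 8
j=9: u_9=183/200 ∈ [5/6, 1) → index 9

1 1 2 4 5 6 6 8 8 9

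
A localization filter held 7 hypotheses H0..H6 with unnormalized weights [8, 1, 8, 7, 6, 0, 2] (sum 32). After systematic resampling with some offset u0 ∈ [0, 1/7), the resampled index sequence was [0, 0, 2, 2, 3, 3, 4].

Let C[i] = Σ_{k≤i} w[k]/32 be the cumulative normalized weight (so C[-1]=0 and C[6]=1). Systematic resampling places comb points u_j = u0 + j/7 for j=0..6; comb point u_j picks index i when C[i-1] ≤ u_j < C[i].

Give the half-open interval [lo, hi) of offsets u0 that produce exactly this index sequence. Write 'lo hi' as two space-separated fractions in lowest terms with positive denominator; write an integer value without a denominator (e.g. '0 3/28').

0 1/28

C = [1/4, 9/32, 17/32, 3/4, 15/16, 15/16, 1]
j=0 picked index 0: u0 ∈ [0, 1/4)
j=1 picked index 0: u0 ∈ [-1/7, 3/28)
j=2 picked index 2: u0 ∈ [-1/224, 55/224)
j=3 picked index 2: u0 ∈ [-33/224, 23/224)
j=4 picked index 3: u0 ∈ [-9/224, 5/28)
j=5 picked index 3: u0 ∈ [-41/224, 1/28)
j=6 picked index 4: u0 ∈ [-3/28, 9/112)
intersection: [0, 1/28)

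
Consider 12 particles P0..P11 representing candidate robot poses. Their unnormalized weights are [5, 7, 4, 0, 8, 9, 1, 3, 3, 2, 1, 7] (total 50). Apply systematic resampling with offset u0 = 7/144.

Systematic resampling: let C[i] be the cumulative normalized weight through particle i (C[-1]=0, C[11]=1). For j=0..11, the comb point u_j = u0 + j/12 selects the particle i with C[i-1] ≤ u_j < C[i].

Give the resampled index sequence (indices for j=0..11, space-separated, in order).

C = [1/10, 6/25, 8/25, 8/25, 12/25, 33/50, 17/25, 37/50, 4/5, 21/25, 43/50, 1]
j=0: u_0=7/144 ∈ [0, 1/10) → index 0
j=1: u_1=19/144 ∈ [1/10, 6/25) → index 1
j=2: u_2=31/144 ∈ [1/10, 6/25) → index 1
j=3: u_3=43/144 ∈ [6/25, 8/25) → index 2
j=4: u_4=55/144 ∈ [8/25, 12/25) → index 4
j=5: u_5=67/144 ∈ [8/25, 12/25) → index 4
j=6: u_6=79/144 ∈ [12/25, 33/50) → index 5
j=7: u_7=91/144 ∈ [12/25, 33/50) → index 5
j=8: u_8=103/144 ∈ [17/25, 37/50) → index 7
j=9: u_9=115/144 ∈ [37/50, 4/5) → index 8
j=10: u_10=127/144 ∈ [43/50, 1) → index 11
j=11: u_11=139/144 ∈ [43/50, 1) → index 11

0 1 1 2 4 4 5 5 7 8 11 11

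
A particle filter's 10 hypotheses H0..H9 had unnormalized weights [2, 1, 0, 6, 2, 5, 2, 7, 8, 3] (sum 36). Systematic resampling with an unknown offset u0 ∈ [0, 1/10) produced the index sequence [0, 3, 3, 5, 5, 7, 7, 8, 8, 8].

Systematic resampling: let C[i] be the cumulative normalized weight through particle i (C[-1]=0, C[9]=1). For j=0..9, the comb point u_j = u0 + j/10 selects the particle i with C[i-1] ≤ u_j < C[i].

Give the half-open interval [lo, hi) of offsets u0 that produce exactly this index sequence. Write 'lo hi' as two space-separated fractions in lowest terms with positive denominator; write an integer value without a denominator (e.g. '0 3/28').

1/180 1/60

C = [1/18, 1/12, 1/12, 1/4, 11/36, 4/9, 1/2, 25/36, 11/12, 1]
j=0 picked index 0: u0 ∈ [0, 1/18)
j=1 picked index 3: u0 ∈ [-1/60, 3/20)
j=2 picked index 3: u0 ∈ [-7/60, 1/20)
j=3 picked index 5: u0 ∈ [1/180, 13/90)
j=4 picked index 5: u0 ∈ [-17/180, 2/45)
j=5 picked index 7: u0 ∈ [0, 7/36)
j=6 picked index 7: u0 ∈ [-1/10, 17/180)
j=7 picked index 8: u0 ∈ [-1/180, 13/60)
j=8 picked index 8: u0 ∈ [-19/180, 7/60)
j=9 picked index 8: u0 ∈ [-37/180, 1/60)
intersection: [1/180, 1/60)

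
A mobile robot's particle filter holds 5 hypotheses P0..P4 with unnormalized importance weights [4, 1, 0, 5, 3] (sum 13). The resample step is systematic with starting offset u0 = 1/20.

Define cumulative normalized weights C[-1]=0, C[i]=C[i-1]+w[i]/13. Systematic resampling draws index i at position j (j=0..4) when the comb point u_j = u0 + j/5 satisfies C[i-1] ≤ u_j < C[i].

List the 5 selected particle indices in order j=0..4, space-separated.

0 0 3 3 4

C = [4/13, 5/13, 5/13, 10/13, 1]
j=0: u_0=1/20 ∈ [0, 4/13) → index 0
j=1: u_1=1/4 ∈ [0, 4/13) → index 0
j=2: u_2=9/20 ∈ [5/13, 10/13) → index 3
j=3: u_3=13/20 ∈ [5/13, 10/13) → index 3
j=4: u_4=17/20 ∈ [10/13, 1) → index 4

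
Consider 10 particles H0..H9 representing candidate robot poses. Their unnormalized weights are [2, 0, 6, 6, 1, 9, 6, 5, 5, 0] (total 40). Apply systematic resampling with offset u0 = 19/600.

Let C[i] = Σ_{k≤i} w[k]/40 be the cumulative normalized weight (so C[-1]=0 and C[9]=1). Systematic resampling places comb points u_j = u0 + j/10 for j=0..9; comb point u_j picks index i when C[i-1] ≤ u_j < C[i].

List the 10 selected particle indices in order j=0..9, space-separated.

C = [1/20, 1/20, 1/5, 7/20, 3/8, 3/5, 3/4, 7/8, 1, 1]
j=0: u_0=19/600 ∈ [0, 1/20) → index 0
j=1: u_1=79/600 ∈ [1/20, 1/5) → index 2
j=2: u_2=139/600 ∈ [1/5, 7/20) → index 3
j=3: u_3=199/600 ∈ [1/5, 7/20) → index 3
j=4: u_4=259/600 ∈ [3/8, 3/5) → index 5
j=5: u_5=319/600 ∈ [3/8, 3/5) → index 5
j=6: u_6=379/600 ∈ [3/5, 3/4) → index 6
j=7: u_7=439/600 ∈ [3/5, 3/4) → index 6
j=8: u_8=499/600 ∈ [3/4, 7/8) → index 7
j=9: u_9=559/600 ∈ [7/8, 1) → index 8

0 2 3 3 5 5 6 6 7 8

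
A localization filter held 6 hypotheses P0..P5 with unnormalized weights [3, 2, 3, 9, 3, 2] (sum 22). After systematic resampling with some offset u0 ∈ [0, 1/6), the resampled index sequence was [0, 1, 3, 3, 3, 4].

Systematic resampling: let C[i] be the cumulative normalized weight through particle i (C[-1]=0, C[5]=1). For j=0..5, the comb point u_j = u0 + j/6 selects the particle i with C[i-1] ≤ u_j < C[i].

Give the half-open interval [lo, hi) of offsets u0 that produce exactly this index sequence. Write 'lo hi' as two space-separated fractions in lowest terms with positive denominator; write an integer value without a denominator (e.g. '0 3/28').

1/33 2/33

C = [3/22, 5/22, 4/11, 17/22, 10/11, 1]
j=0 picked index 0: u0 ∈ [0, 3/22)
j=1 picked index 1: u0 ∈ [-1/33, 2/33)
j=2 picked index 3: u0 ∈ [1/33, 29/66)
j=3 picked index 3: u0 ∈ [-3/22, 3/11)
j=4 picked index 3: u0 ∈ [-10/33, 7/66)
j=5 picked index 4: u0 ∈ [-2/33, 5/66)
intersection: [1/33, 2/33)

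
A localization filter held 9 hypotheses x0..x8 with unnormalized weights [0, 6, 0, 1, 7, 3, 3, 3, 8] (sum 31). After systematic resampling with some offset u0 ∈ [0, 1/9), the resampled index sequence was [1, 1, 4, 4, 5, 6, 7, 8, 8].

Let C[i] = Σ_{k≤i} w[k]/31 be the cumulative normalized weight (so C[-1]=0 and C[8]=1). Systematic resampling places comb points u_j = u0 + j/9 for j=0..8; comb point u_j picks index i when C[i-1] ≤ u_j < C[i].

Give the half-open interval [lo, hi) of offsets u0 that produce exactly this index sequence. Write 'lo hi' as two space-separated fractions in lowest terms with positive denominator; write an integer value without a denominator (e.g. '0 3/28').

2/279 7/93

C = [0, 6/31, 6/31, 7/31, 14/31, 17/31, 20/31, 23/31, 1]
j=0 picked index 1: u0 ∈ [0, 6/31)
j=1 picked index 1: u0 ∈ [-1/9, 23/279)
j=2 picked index 4: u0 ∈ [1/279, 64/279)
j=3 picked index 4: u0 ∈ [-10/93, 11/93)
j=4 picked index 5: u0 ∈ [2/279, 29/279)
j=5 picked index 6: u0 ∈ [-2/279, 25/279)
j=6 picked index 7: u0 ∈ [-2/93, 7/93)
j=7 picked index 8: u0 ∈ [-10/279, 2/9)
j=8 picked index 8: u0 ∈ [-41/279, 1/9)
intersection: [2/279, 7/93)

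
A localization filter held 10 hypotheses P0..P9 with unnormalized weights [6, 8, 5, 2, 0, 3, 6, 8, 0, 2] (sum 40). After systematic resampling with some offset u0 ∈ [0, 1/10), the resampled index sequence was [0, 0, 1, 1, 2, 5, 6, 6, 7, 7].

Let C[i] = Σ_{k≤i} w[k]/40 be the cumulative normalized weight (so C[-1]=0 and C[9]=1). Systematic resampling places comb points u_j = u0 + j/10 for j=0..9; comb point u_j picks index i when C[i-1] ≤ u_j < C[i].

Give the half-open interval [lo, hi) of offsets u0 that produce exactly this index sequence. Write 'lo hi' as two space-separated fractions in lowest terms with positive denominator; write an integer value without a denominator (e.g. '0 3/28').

1/40 1/20

C = [3/20, 7/20, 19/40, 21/40, 21/40, 3/5, 3/4, 19/20, 19/20, 1]
j=0 picked index 0: u0 ∈ [0, 3/20)
j=1 picked index 0: u0 ∈ [-1/10, 1/20)
j=2 picked index 1: u0 ∈ [-1/20, 3/20)
j=3 picked index 1: u0 ∈ [-3/20, 1/20)
j=4 picked index 2: u0 ∈ [-1/20, 3/40)
j=5 picked index 5: u0 ∈ [1/40, 1/10)
j=6 picked index 6: u0 ∈ [0, 3/20)
j=7 picked index 6: u0 ∈ [-1/10, 1/20)
j=8 picked index 7: u0 ∈ [-1/20, 3/20)
j=9 picked index 7: u0 ∈ [-3/20, 1/20)
intersection: [1/40, 1/20)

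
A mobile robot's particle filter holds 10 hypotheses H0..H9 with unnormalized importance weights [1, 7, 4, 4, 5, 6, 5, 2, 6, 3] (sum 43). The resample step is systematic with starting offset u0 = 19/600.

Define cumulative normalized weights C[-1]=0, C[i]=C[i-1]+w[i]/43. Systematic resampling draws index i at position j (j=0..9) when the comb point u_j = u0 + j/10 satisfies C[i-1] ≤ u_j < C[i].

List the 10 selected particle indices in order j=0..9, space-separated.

C = [1/43, 8/43, 12/43, 16/43, 21/43, 27/43, 32/43, 34/43, 40/43, 1]
j=0: u_0=19/600 ∈ [1/43, 8/43) → index 1
j=1: u_1=79/600 ∈ [1/43, 8/43) → index 1
j=2: u_2=139/600 ∈ [8/43, 12/43) → index 2
j=3: u_3=199/600 ∈ [12/43, 16/43) → index 3
j=4: u_4=259/600 ∈ [16/43, 21/43) → index 4
j=5: u_5=319/600 ∈ [21/43, 27/43) → index 5
j=6: u_6=379/600 ∈ [27/43, 32/43) → index 6
j=7: u_7=439/600 ∈ [27/43, 32/43) → index 6
j=8: u_8=499/600 ∈ [34/43, 40/43) → index 8
j=9: u_9=559/600 ∈ [40/43, 1) → index 9

1 1 2 3 4 5 6 6 8 9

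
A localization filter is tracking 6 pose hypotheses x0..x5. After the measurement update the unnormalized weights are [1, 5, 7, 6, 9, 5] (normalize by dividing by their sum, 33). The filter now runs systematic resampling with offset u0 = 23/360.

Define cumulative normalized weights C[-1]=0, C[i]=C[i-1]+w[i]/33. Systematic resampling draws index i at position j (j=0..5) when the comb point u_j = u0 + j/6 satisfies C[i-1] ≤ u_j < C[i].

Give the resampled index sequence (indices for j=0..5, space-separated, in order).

C = [1/33, 2/11, 13/33, 19/33, 28/33, 1]
j=0: u_0=23/360 ∈ [1/33, 2/11) → index 1
j=1: u_1=83/360 ∈ [2/11, 13/33) → index 2
j=2: u_2=143/360 ∈ [13/33, 19/33) → index 3
j=3: u_3=203/360 ∈ [13/33, 19/33) → index 3
j=4: u_4=263/360 ∈ [19/33, 28/33) → index 4
j=5: u_5=323/360 ∈ [28/33, 1) → index 5

1 2 3 3 4 5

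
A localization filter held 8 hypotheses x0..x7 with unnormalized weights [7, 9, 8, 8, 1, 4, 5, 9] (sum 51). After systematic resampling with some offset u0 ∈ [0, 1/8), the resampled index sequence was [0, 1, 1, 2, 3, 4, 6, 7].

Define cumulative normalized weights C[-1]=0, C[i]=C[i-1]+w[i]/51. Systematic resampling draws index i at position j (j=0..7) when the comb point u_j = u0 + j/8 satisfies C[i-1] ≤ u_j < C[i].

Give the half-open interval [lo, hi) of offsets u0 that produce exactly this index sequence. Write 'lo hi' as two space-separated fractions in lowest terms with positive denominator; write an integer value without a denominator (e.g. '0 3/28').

5/408 3/136

C = [7/51, 16/51, 8/17, 32/51, 11/17, 37/51, 14/17, 1]
j=0 picked index 0: u0 ∈ [0, 7/51)
j=1 picked index 1: u0 ∈ [5/408, 77/408)
j=2 picked index 1: u0 ∈ [-23/204, 13/204)
j=3 picked index 2: u0 ∈ [-25/408, 13/136)
j=4 picked index 3: u0 ∈ [-1/34, 13/102)
j=5 picked index 4: u0 ∈ [1/408, 3/136)
j=6 picked index 6: u0 ∈ [-5/204, 5/68)
j=7 picked index 7: u0 ∈ [-7/136, 1/8)
intersection: [5/408, 3/136)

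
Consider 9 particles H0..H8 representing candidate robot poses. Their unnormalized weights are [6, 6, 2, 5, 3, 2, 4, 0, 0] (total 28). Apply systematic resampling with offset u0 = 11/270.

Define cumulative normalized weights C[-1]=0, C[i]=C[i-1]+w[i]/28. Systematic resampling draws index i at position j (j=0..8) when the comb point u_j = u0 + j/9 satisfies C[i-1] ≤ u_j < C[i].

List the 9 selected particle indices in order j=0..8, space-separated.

C = [3/14, 3/7, 1/2, 19/28, 11/14, 6/7, 1, 1, 1]
j=0: u_0=11/270 ∈ [0, 3/14) → index 0
j=1: u_1=41/270 ∈ [0, 3/14) → index 0
j=2: u_2=71/270 ∈ [3/14, 3/7) → index 1
j=3: u_3=101/270 ∈ [3/14, 3/7) → index 1
j=4: u_4=131/270 ∈ [3/7, 1/2) → index 2
j=5: u_5=161/270 ∈ [1/2, 19/28) → index 3
j=6: u_6=191/270 ∈ [19/28, 11/14) → index 4
j=7: u_7=221/270 ∈ [11/14, 6/7) → index 5
j=8: u_8=251/270 ∈ [6/7, 1) → index 6

0 0 1 1 2 3 4 5 6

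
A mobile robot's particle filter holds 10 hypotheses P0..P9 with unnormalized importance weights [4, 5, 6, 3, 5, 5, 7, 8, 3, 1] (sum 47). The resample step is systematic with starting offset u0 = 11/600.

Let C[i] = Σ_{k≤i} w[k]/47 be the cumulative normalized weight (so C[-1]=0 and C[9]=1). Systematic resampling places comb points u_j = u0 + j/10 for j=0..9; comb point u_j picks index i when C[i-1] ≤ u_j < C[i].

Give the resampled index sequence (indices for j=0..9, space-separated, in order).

C = [4/47, 9/47, 15/47, 18/47, 23/47, 28/47, 35/47, 43/47, 46/47, 1]
j=0: u_0=11/600 ∈ [0, 4/47) → index 0
j=1: u_1=71/600 ∈ [4/47, 9/47) → index 1
j=2: u_2=131/600 ∈ [9/47, 15/47) → index 2
j=3: u_3=191/600 ∈ [9/47, 15/47) → index 2
j=4: u_4=251/600 ∈ [18/47, 23/47) → index 4
j=5: u_5=311/600 ∈ [23/47, 28/47) → index 5
j=6: u_6=371/600 ∈ [28/47, 35/47) → index 6
j=7: u_7=431/600 ∈ [28/47, 35/47) → index 6
j=8: u_8=491/600 ∈ [35/47, 43/47) → index 7
j=9: u_9=551/600 ∈ [43/47, 46/47) → index 8

0 1 2 2 4 5 6 6 7 8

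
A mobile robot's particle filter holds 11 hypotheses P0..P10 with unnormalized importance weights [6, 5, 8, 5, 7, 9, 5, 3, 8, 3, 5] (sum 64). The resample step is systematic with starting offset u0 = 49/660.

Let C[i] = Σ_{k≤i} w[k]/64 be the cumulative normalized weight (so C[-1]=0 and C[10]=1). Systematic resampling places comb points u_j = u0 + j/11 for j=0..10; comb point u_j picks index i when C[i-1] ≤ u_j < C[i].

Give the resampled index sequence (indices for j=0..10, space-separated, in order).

C = [3/32, 11/64, 19/64, 3/8, 31/64, 5/8, 45/64, 3/4, 7/8, 59/64, 1]
j=0: u_0=49/660 ∈ [0, 3/32) → index 0
j=1: u_1=109/660 ∈ [3/32, 11/64) → index 1
j=2: u_2=169/660 ∈ [11/64, 19/64) → index 2
j=3: u_3=229/660 ∈ [19/64, 3/8) → index 3
j=4: u_4=289/660 ∈ [3/8, 31/64) → index 4
j=5: u_5=349/660 ∈ [31/64, 5/8) → index 5
j=6: u_6=409/660 ∈ [31/64, 5/8) → index 5
j=7: u_7=469/660 ∈ [45/64, 3/4) → index 7
j=8: u_8=529/660 ∈ [3/4, 7/8) → index 8
j=9: u_9=589/660 ∈ [7/8, 59/64) → index 9
j=10: u_10=59/60 ∈ [59/64, 1) → index 10

0 1 2 3 4 5 5 7 8 9 10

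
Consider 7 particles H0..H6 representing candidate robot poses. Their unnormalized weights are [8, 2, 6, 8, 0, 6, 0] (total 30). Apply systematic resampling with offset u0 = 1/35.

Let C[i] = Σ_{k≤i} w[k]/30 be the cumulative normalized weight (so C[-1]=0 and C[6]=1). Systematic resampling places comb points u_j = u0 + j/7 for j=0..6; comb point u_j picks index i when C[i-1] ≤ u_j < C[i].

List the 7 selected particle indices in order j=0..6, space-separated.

0 0 1 2 3 3 5

C = [4/15, 1/3, 8/15, 4/5, 4/5, 1, 1]
j=0: u_0=1/35 ∈ [0, 4/15) → index 0
j=1: u_1=6/35 ∈ [0, 4/15) → index 0
j=2: u_2=11/35 ∈ [4/15, 1/3) → index 1
j=3: u_3=16/35 ∈ [1/3, 8/15) → index 2
j=4: u_4=3/5 ∈ [8/15, 4/5) → index 3
j=5: u_5=26/35 ∈ [8/15, 4/5) → index 3
j=6: u_6=31/35 ∈ [4/5, 1) → index 5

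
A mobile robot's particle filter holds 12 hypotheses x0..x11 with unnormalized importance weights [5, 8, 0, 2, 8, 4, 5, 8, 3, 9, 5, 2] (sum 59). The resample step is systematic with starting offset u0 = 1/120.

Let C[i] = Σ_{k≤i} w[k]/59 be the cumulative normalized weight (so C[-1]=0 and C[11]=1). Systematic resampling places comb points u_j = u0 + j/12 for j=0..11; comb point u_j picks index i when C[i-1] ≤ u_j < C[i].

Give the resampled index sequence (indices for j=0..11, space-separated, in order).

0 1 1 4 4 5 6 7 7 9 9 10

C = [5/59, 13/59, 13/59, 15/59, 23/59, 27/59, 32/59, 40/59, 43/59, 52/59, 57/59, 1]
j=0: u_0=1/120 ∈ [0, 5/59) → index 0
j=1: u_1=11/120 ∈ [5/59, 13/59) → index 1
j=2: u_2=7/40 ∈ [5/59, 13/59) → index 1
j=3: u_3=31/120 ∈ [15/59, 23/59) → index 4
j=4: u_4=41/120 ∈ [15/59, 23/59) → index 4
j=5: u_5=17/40 ∈ [23/59, 27/59) → index 5
j=6: u_6=61/120 ∈ [27/59, 32/59) → index 6
j=7: u_7=71/120 ∈ [32/59, 40/59) → index 7
j=8: u_8=27/40 ∈ [32/59, 40/59) → index 7
j=9: u_9=91/120 ∈ [43/59, 52/59) → index 9
j=10: u_10=101/120 ∈ [43/59, 52/59) → index 9
j=11: u_11=37/40 ∈ [52/59, 57/59) → index 10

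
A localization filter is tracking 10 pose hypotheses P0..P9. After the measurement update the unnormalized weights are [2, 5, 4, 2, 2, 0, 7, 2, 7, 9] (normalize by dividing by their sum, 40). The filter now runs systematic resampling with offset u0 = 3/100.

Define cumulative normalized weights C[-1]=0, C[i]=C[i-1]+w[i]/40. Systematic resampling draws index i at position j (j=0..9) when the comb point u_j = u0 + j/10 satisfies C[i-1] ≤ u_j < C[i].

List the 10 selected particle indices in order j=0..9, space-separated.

C = [1/20, 7/40, 11/40, 13/40, 3/8, 3/8, 11/20, 3/5, 31/40, 1]
j=0: u_0=3/100 ∈ [0, 1/20) → index 0
j=1: u_1=13/100 ∈ [1/20, 7/40) → index 1
j=2: u_2=23/100 ∈ [7/40, 11/40) → index 2
j=3: u_3=33/100 ∈ [13/40, 3/8) → index 4
j=4: u_4=43/100 ∈ [3/8, 11/20) → index 6
j=5: u_5=53/100 ∈ [3/8, 11/20) → index 6
j=6: u_6=63/100 ∈ [3/5, 31/40) → index 8
j=7: u_7=73/100 ∈ [3/5, 31/40) → index 8
j=8: u_8=83/100 ∈ [31/40, 1) → index 9
j=9: u_9=93/100 ∈ [31/40, 1) → index 9

0 1 2 4 6 6 8 8 9 9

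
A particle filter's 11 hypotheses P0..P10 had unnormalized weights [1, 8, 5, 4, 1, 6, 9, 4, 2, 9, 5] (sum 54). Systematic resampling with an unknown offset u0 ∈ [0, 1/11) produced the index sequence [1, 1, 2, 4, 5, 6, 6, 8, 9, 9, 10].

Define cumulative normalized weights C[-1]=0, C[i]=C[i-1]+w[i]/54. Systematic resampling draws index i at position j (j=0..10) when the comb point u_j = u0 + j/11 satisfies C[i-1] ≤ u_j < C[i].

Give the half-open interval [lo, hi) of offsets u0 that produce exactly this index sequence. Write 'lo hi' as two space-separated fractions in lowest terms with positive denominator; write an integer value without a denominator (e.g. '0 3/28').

20/297 5/66

C = [1/54, 1/6, 7/27, 1/3, 19/54, 25/54, 17/27, 19/27, 20/27, 49/54, 1]
j=0 picked index 1: u0 ∈ [1/54, 1/6)
j=1 picked index 1: u0 ∈ [-43/594, 5/66)
j=2 picked index 2: u0 ∈ [-1/66, 23/297)
j=3 picked index 4: u0 ∈ [2/33, 47/594)
j=4 picked index 5: u0 ∈ [-7/594, 59/594)
j=5 picked index 6: u0 ∈ [5/594, 52/297)
j=6 picked index 6: u0 ∈ [-49/594, 25/297)
j=7 picked index 8: u0 ∈ [20/297, 31/297)
j=8 picked index 9: u0 ∈ [4/297, 107/594)
j=9 picked index 9: u0 ∈ [-23/297, 53/594)
j=10 picked index 10: u0 ∈ [-1/594, 1/11)
intersection: [20/297, 5/66)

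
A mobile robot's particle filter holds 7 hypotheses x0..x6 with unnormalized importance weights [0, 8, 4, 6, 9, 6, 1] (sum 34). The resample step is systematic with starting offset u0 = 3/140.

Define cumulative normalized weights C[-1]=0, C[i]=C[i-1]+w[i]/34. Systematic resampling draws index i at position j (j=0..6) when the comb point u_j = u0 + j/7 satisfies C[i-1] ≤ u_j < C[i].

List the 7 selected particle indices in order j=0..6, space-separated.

1 1 2 3 4 4 5

C = [0, 4/17, 6/17, 9/17, 27/34, 33/34, 1]
j=0: u_0=3/140 ∈ [0, 4/17) → index 1
j=1: u_1=23/140 ∈ [0, 4/17) → index 1
j=2: u_2=43/140 ∈ [4/17, 6/17) → index 2
j=3: u_3=9/20 ∈ [6/17, 9/17) → index 3
j=4: u_4=83/140 ∈ [9/17, 27/34) → index 4
j=5: u_5=103/140 ∈ [9/17, 27/34) → index 4
j=6: u_6=123/140 ∈ [27/34, 33/34) → index 5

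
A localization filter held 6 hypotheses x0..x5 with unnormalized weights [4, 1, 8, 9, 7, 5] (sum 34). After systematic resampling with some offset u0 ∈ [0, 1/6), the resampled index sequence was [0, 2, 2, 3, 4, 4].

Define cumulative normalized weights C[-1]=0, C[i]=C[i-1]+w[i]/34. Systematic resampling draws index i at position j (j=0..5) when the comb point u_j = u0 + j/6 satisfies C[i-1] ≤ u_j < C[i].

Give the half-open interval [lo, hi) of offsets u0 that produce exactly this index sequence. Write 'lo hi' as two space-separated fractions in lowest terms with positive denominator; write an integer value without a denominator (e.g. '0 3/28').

C = [2/17, 5/34, 13/34, 11/17, 29/34, 1]
j=0 picked index 0: u0 ∈ [0, 2/17)
j=1 picked index 2: u0 ∈ [-1/51, 11/51)
j=2 picked index 2: u0 ∈ [-19/102, 5/102)
j=3 picked index 3: u0 ∈ [-2/17, 5/34)
j=4 picked index 4: u0 ∈ [-1/51, 19/102)
j=5 picked index 4: u0 ∈ [-19/102, 1/51)
intersection: [0, 1/51)

0 1/51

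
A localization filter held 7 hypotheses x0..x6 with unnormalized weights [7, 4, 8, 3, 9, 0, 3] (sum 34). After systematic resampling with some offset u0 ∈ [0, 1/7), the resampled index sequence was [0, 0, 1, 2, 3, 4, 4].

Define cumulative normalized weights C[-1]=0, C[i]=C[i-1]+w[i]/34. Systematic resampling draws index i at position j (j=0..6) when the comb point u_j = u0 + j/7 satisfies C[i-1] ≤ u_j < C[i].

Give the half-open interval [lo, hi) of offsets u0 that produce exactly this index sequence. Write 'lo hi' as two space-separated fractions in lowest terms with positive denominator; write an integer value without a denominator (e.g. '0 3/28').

0 9/238

C = [7/34, 11/34, 19/34, 11/17, 31/34, 31/34, 1]
j=0 picked index 0: u0 ∈ [0, 7/34)
j=1 picked index 0: u0 ∈ [-1/7, 15/238)
j=2 picked index 1: u0 ∈ [-19/238, 9/238)
j=3 picked index 2: u0 ∈ [-25/238, 31/238)
j=4 picked index 3: u0 ∈ [-3/238, 9/119)
j=5 picked index 4: u0 ∈ [-8/119, 47/238)
j=6 picked index 4: u0 ∈ [-25/119, 13/238)
intersection: [0, 9/238)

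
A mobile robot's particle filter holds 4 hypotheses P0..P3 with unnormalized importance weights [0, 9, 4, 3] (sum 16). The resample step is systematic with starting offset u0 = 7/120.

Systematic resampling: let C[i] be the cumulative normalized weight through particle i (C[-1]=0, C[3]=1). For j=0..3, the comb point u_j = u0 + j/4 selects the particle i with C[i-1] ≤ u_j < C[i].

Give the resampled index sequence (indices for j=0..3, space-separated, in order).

1 1 1 2

C = [0, 9/16, 13/16, 1]
j=0: u_0=7/120 ∈ [0, 9/16) → index 1
j=1: u_1=37/120 ∈ [0, 9/16) → index 1
j=2: u_2=67/120 ∈ [0, 9/16) → index 1
j=3: u_3=97/120 ∈ [9/16, 13/16) → index 2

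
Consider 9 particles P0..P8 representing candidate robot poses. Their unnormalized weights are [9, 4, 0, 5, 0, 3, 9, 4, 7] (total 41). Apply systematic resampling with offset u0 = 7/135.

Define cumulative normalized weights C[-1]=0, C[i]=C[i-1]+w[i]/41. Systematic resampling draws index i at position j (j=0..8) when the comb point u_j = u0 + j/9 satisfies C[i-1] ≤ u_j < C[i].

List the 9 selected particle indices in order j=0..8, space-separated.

0 0 1 3 5 6 6 8 8

C = [9/41, 13/41, 13/41, 18/41, 18/41, 21/41, 30/41, 34/41, 1]
j=0: u_0=7/135 ∈ [0, 9/41) → index 0
j=1: u_1=22/135 ∈ [0, 9/41) → index 0
j=2: u_2=37/135 ∈ [9/41, 13/41) → index 1
j=3: u_3=52/135 ∈ [13/41, 18/41) → index 3
j=4: u_4=67/135 ∈ [18/41, 21/41) → index 5
j=5: u_5=82/135 ∈ [21/41, 30/41) → index 6
j=6: u_6=97/135 ∈ [21/41, 30/41) → index 6
j=7: u_7=112/135 ∈ [34/41, 1) → index 8
j=8: u_8=127/135 ∈ [34/41, 1) → index 8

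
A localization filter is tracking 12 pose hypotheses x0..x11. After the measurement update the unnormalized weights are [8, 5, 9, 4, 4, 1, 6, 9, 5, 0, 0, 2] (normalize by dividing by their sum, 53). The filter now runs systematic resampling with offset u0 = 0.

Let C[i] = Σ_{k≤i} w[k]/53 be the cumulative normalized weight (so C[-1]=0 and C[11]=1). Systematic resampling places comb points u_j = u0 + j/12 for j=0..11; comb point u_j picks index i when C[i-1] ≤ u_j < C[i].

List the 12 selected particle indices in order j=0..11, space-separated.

C = [8/53, 13/53, 22/53, 26/53, 30/53, 31/53, 37/53, 46/53, 51/53, 51/53, 51/53, 1]
j=0: u_0=0 ∈ [0, 8/53) → index 0
j=1: u_1=1/12 ∈ [0, 8/53) → index 0
j=2: u_2=1/6 ∈ [8/53, 13/53) → index 1
j=3: u_3=1/4 ∈ [13/53, 22/53) → index 2
j=4: u_4=1/3 ∈ [13/53, 22/53) → index 2
j=5: u_5=5/12 ∈ [22/53, 26/53) → index 3
j=6: u_6=1/2 ∈ [26/53, 30/53) → index 4
j=7: u_7=7/12 ∈ [30/53, 31/53) → index 5
j=8: u_8=2/3 ∈ [31/53, 37/53) → index 6
j=9: u_9=3/4 ∈ [37/53, 46/53) → index 7
j=10: u_10=5/6 ∈ [37/53, 46/53) → index 7
j=11: u_11=11/12 ∈ [46/53, 51/53) → index 8

0 0 1 2 2 3 4 5 6 7 7 8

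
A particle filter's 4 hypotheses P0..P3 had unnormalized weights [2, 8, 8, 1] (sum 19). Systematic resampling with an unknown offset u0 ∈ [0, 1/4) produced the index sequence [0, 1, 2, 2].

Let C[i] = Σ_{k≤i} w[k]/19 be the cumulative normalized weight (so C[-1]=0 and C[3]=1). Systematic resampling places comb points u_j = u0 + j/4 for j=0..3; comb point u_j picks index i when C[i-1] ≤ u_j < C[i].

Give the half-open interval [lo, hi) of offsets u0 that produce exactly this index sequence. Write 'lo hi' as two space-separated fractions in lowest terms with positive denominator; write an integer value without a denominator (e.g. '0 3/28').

C = [2/19, 10/19, 18/19, 1]
j=0 picked index 0: u0 ∈ [0, 2/19)
j=1 picked index 1: u0 ∈ [-11/76, 21/76)
j=2 picked index 2: u0 ∈ [1/38, 17/38)
j=3 picked index 2: u0 ∈ [-17/76, 15/76)
intersection: [1/38, 2/19)

1/38 2/19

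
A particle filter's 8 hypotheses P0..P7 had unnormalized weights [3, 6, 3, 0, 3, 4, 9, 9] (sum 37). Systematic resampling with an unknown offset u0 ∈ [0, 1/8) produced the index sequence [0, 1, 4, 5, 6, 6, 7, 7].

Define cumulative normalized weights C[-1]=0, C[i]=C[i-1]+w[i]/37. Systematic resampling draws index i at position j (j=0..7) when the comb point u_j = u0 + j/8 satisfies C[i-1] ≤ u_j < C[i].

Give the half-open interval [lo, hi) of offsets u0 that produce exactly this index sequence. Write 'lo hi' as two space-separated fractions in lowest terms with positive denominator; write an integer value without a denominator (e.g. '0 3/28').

11/148 3/37

C = [3/37, 9/37, 12/37, 12/37, 15/37, 19/37, 28/37, 1]
j=0 picked index 0: u0 ∈ [0, 3/37)
j=1 picked index 1: u0 ∈ [-13/296, 35/296)
j=2 picked index 4: u0 ∈ [11/148, 23/148)
j=3 picked index 5: u0 ∈ [9/296, 41/296)
j=4 picked index 6: u0 ∈ [1/74, 19/74)
j=5 picked index 6: u0 ∈ [-33/296, 39/296)
j=6 picked index 7: u0 ∈ [1/148, 1/4)
j=7 picked index 7: u0 ∈ [-35/296, 1/8)
intersection: [11/148, 3/37)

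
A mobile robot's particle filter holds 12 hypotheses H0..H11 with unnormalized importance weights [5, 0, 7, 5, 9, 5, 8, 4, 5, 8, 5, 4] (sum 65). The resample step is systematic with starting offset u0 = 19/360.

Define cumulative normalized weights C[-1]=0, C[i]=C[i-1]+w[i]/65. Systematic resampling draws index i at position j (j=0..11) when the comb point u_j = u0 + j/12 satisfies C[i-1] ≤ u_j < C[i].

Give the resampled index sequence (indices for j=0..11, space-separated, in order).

0 2 3 4 4 5 6 7 8 9 10 11

C = [1/13, 1/13, 12/65, 17/65, 2/5, 31/65, 3/5, 43/65, 48/65, 56/65, 61/65, 1]
j=0: u_0=19/360 ∈ [0, 1/13) → index 0
j=1: u_1=49/360 ∈ [1/13, 12/65) → index 2
j=2: u_2=79/360 ∈ [12/65, 17/65) → index 3
j=3: u_3=109/360 ∈ [17/65, 2/5) → index 4
j=4: u_4=139/360 ∈ [17/65, 2/5) → index 4
j=5: u_5=169/360 ∈ [2/5, 31/65) → index 5
j=6: u_6=199/360 ∈ [31/65, 3/5) → index 6
j=7: u_7=229/360 ∈ [3/5, 43/65) → index 7
j=8: u_8=259/360 ∈ [43/65, 48/65) → index 8
j=9: u_9=289/360 ∈ [48/65, 56/65) → index 9
j=10: u_10=319/360 ∈ [56/65, 61/65) → index 10
j=11: u_11=349/360 ∈ [61/65, 1) → index 11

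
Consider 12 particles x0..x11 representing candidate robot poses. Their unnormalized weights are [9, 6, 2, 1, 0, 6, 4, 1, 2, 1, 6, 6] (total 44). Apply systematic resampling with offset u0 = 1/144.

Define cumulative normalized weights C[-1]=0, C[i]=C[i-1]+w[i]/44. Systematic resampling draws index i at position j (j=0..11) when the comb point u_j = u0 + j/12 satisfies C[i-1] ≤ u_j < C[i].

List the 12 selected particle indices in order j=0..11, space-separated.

0 0 0 1 1 5 5 6 8 10 10 11

C = [9/44, 15/44, 17/44, 9/22, 9/22, 6/11, 7/11, 29/44, 31/44, 8/11, 19/22, 1]
j=0: u_0=1/144 ∈ [0, 9/44) → index 0
j=1: u_1=13/144 ∈ [0, 9/44) → index 0
j=2: u_2=25/144 ∈ [0, 9/44) → index 0
j=3: u_3=37/144 ∈ [9/44, 15/44) → index 1
j=4: u_4=49/144 ∈ [9/44, 15/44) → index 1
j=5: u_5=61/144 ∈ [9/22, 6/11) → index 5
j=6: u_6=73/144 ∈ [9/22, 6/11) → index 5
j=7: u_7=85/144 ∈ [6/11, 7/11) → index 6
j=8: u_8=97/144 ∈ [29/44, 31/44) → index 8
j=9: u_9=109/144 ∈ [8/11, 19/22) → index 10
j=10: u_10=121/144 ∈ [8/11, 19/22) → index 10
j=11: u_11=133/144 ∈ [19/22, 1) → index 11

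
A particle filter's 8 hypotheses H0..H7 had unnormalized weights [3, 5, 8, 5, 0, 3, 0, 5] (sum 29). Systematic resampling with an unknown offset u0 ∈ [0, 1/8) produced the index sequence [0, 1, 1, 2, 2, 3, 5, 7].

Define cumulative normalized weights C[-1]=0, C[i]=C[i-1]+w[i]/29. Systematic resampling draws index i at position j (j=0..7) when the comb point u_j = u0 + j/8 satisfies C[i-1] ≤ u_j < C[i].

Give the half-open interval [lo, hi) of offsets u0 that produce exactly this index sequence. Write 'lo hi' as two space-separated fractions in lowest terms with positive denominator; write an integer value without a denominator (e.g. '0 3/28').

C = [3/29, 8/29, 16/29, 21/29, 21/29, 24/29, 24/29, 1]
j=0 picked index 0: u0 ∈ [0, 3/29)
j=1 picked index 1: u0 ∈ [-5/232, 35/232)
j=2 picked index 1: u0 ∈ [-17/116, 3/116)
j=3 picked index 2: u0 ∈ [-23/232, 41/232)
j=4 picked index 2: u0 ∈ [-13/58, 3/58)
j=5 picked index 3: u0 ∈ [-17/232, 23/232)
j=6 picked index 5: u0 ∈ [-3/116, 9/116)
j=7 picked index 7: u0 ∈ [-11/232, 1/8)
intersection: [0, 3/116)

0 3/116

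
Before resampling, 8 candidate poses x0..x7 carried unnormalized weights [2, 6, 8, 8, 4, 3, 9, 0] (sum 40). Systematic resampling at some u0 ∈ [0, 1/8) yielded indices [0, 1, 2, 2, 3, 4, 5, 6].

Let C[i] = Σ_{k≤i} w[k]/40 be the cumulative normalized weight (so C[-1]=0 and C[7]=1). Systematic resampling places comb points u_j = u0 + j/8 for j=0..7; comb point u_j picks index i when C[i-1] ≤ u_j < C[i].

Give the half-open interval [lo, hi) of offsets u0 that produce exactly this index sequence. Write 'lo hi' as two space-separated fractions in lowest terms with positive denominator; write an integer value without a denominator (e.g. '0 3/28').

C = [1/20, 1/5, 2/5, 3/5, 7/10, 31/40, 1, 1]
j=0 picked index 0: u0 ∈ [0, 1/20)
j=1 picked index 1: u0 ∈ [-3/40, 3/40)
j=2 picked index 2: u0 ∈ [-1/20, 3/20)
j=3 picked index 2: u0 ∈ [-7/40, 1/40)
j=4 picked index 3: u0 ∈ [-1/10, 1/10)
j=5 picked index 4: u0 ∈ [-1/40, 3/40)
j=6 picked index 5: u0 ∈ [-1/20, 1/40)
j=7 picked index 6: u0 ∈ [-1/10, 1/8)
intersection: [0, 1/40)

0 1/40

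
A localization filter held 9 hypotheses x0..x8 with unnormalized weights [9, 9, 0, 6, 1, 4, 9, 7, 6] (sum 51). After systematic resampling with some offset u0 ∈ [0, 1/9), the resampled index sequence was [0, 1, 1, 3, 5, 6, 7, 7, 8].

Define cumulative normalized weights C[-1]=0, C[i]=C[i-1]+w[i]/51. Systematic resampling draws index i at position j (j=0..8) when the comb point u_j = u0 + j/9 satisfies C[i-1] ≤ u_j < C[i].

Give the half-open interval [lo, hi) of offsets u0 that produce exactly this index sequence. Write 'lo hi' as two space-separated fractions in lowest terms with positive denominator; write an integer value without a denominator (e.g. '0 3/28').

C = [3/17, 6/17, 6/17, 8/17, 25/51, 29/51, 38/51, 15/17, 1]
j=0 picked index 0: u0 ∈ [0, 3/17)
j=1 picked index 1: u0 ∈ [10/153, 37/153)
j=2 picked index 1: u0 ∈ [-7/153, 20/153)
j=3 picked index 3: u0 ∈ [1/51, 7/51)
j=4 picked index 5: u0 ∈ [7/153, 19/153)
j=5 picked index 6: u0 ∈ [2/153, 29/153)
j=6 picked index 7: u0 ∈ [4/51, 11/51)
j=7 picked index 7: u0 ∈ [-5/153, 16/153)
j=8 picked index 8: u0 ∈ [-1/153, 1/9)
intersection: [4/51, 16/153)

4/51 16/153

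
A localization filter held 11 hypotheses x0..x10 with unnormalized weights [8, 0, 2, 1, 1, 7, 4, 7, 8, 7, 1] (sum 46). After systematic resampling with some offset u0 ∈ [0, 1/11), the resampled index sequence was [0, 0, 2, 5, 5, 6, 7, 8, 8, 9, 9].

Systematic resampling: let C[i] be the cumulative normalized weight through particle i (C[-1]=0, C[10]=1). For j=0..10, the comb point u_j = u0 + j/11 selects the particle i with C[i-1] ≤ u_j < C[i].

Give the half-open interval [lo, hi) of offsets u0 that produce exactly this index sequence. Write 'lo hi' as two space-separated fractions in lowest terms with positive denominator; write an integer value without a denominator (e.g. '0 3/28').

4/253 9/253

C = [4/23, 4/23, 5/23, 11/46, 6/23, 19/46, 1/2, 15/23, 19/23, 45/46, 1]
j=0 picked index 0: u0 ∈ [0, 4/23)
j=1 picked index 0: u0 ∈ [-1/11, 21/253)
j=2 picked index 2: u0 ∈ [-2/253, 9/253)
j=3 picked index 5: u0 ∈ [-3/253, 71/506)
j=4 picked index 5: u0 ∈ [-26/253, 25/506)
j=5 picked index 6: u0 ∈ [-21/506, 1/22)
j=6 picked index 7: u0 ∈ [-1/22, 27/253)
j=7 picked index 8: u0 ∈ [4/253, 48/253)
j=8 picked index 8: u0 ∈ [-19/253, 25/253)
j=9 picked index 9: u0 ∈ [2/253, 81/506)
j=10 picked index 9: u0 ∈ [-21/253, 35/506)
intersection: [4/253, 9/253)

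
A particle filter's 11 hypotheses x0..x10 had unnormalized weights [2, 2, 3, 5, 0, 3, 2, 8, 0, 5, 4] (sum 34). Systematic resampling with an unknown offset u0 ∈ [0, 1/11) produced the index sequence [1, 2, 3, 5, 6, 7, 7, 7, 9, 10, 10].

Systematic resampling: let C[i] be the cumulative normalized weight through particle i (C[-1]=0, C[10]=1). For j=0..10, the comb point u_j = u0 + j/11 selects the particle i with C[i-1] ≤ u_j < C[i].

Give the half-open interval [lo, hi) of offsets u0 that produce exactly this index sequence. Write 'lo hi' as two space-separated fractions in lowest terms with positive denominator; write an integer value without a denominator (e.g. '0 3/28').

15/187 1/11

C = [1/17, 2/17, 7/34, 6/17, 6/17, 15/34, 1/2, 25/34, 25/34, 15/17, 1]
j=0 picked index 1: u0 ∈ [1/17, 2/17)
j=1 picked index 2: u0 ∈ [5/187, 43/374)
j=2 picked index 3: u0 ∈ [9/374, 32/187)
j=3 picked index 5: u0 ∈ [15/187, 63/374)
j=4 picked index 6: u0 ∈ [29/374, 3/22)
j=5 picked index 7: u0 ∈ [1/22, 105/374)
j=6 picked index 7: u0 ∈ [-1/22, 71/374)
j=7 picked index 7: u0 ∈ [-3/22, 37/374)
j=8 picked index 9: u0 ∈ [3/374, 29/187)
j=9 picked index 10: u0 ∈ [12/187, 2/11)
j=10 picked index 10: u0 ∈ [-5/187, 1/11)
intersection: [15/187, 1/11)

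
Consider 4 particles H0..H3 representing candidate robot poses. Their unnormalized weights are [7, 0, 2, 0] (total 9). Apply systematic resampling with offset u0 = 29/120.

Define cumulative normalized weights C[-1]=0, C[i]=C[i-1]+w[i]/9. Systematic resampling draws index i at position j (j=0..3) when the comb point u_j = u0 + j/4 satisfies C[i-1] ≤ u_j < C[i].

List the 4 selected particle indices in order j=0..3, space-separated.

0 0 0 2

C = [7/9, 7/9, 1, 1]
j=0: u_0=29/120 ∈ [0, 7/9) → index 0
j=1: u_1=59/120 ∈ [0, 7/9) → index 0
j=2: u_2=89/120 ∈ [0, 7/9) → index 0
j=3: u_3=119/120 ∈ [7/9, 1) → index 2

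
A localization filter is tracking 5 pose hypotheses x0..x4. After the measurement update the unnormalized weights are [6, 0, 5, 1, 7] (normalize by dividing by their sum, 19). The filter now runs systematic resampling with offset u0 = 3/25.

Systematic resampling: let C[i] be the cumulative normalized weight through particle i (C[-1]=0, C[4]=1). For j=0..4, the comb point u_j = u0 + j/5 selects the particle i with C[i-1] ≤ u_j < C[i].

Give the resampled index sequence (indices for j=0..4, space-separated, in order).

C = [6/19, 6/19, 11/19, 12/19, 1]
j=0: u_0=3/25 ∈ [0, 6/19) → index 0
j=1: u_1=8/25 ∈ [6/19, 11/19) → index 2
j=2: u_2=13/25 ∈ [6/19, 11/19) → index 2
j=3: u_3=18/25 ∈ [12/19, 1) → index 4
j=4: u_4=23/25 ∈ [12/19, 1) → index 4

0 2 2 4 4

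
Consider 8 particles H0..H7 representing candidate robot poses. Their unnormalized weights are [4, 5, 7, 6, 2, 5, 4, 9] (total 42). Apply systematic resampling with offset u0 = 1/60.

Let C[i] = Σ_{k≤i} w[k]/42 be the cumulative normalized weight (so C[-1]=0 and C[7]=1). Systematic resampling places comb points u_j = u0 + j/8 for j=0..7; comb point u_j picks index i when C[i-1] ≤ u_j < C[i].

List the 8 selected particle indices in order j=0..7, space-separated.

0 1 2 3 3 5 6 7

C = [2/21, 3/14, 8/21, 11/21, 4/7, 29/42, 11/14, 1]
j=0: u_0=1/60 ∈ [0, 2/21) → index 0
j=1: u_1=17/120 ∈ [2/21, 3/14) → index 1
j=2: u_2=4/15 ∈ [3/14, 8/21) → index 2
j=3: u_3=47/120 ∈ [8/21, 11/21) → index 3
j=4: u_4=31/60 ∈ [8/21, 11/21) → index 3
j=5: u_5=77/120 ∈ [4/7, 29/42) → index 5
j=6: u_6=23/30 ∈ [29/42, 11/14) → index 6
j=7: u_7=107/120 ∈ [11/14, 1) → index 7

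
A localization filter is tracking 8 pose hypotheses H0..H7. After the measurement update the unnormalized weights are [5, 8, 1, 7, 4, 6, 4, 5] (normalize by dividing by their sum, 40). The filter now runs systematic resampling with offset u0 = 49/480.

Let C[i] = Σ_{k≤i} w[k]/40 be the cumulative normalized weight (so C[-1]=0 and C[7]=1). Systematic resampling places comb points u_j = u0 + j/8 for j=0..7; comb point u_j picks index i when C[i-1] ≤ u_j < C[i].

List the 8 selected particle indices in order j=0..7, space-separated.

C = [1/8, 13/40, 7/20, 21/40, 5/8, 31/40, 7/8, 1]
j=0: u_0=49/480 ∈ [0, 1/8) → index 0
j=1: u_1=109/480 ∈ [1/8, 13/40) → index 1
j=2: u_2=169/480 ∈ [7/20, 21/40) → index 3
j=3: u_3=229/480 ∈ [7/20, 21/40) → index 3
j=4: u_4=289/480 ∈ [21/40, 5/8) → index 4
j=5: u_5=349/480 ∈ [5/8, 31/40) → index 5
j=6: u_6=409/480 ∈ [31/40, 7/8) → index 6
j=7: u_7=469/480 ∈ [7/8, 1) → index 7

0 1 3 3 4 5 6 7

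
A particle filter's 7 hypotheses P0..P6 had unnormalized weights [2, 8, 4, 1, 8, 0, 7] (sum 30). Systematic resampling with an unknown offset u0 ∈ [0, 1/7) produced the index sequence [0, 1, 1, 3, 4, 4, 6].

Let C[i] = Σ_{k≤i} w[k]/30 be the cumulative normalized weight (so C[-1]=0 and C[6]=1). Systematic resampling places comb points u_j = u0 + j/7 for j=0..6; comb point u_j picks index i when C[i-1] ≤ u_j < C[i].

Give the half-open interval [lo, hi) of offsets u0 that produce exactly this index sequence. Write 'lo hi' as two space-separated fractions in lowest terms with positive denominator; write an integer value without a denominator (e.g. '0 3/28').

C = [1/15, 1/3, 7/15, 1/2, 23/30, 23/30, 1]
j=0 picked index 0: u0 ∈ [0, 1/15)
j=1 picked index 1: u0 ∈ [-8/105, 4/21)
j=2 picked index 1: u0 ∈ [-23/105, 1/21)
j=3 picked index 3: u0 ∈ [4/105, 1/14)
j=4 picked index 4: u0 ∈ [-1/14, 41/210)
j=5 picked index 4: u0 ∈ [-3/14, 11/210)
j=6 picked index 6: u0 ∈ [-19/210, 1/7)
intersection: [4/105, 1/21)

4/105 1/21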